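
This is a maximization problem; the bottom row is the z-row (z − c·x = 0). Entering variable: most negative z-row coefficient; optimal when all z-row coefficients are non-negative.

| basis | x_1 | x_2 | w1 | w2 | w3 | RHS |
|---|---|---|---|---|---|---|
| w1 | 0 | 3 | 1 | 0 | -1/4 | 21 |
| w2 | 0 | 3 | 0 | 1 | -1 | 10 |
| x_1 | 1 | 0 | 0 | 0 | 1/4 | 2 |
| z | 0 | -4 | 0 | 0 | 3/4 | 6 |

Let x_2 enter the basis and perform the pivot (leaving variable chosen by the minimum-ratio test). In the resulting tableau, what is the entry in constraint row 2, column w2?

Ratio test on column x_2 — row 1: 21/3 = 7; row 2: 10/3 = 10/3; row 3: entry 0 ≤ 0. Minimum is 10/3 at row 2 (w2 leaves); pivot element 3.
Divide row 2 by 3; eliminate column x_2 from the other rows.
In the new row 2, the w2 entry is the old entry divided by the pivot: 1/3 = 1/3.

1/3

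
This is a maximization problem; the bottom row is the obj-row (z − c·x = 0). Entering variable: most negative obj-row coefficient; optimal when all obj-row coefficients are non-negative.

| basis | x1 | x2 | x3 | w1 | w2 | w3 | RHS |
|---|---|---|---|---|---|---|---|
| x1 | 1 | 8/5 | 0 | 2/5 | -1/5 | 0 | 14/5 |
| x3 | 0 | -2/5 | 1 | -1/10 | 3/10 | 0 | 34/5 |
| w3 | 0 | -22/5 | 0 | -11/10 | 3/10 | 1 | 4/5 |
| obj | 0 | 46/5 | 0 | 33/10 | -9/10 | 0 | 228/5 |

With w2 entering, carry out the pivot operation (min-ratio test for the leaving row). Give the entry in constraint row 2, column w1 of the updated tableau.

Ratio test on column w2 — row 1: entry -1/5 ≤ 0; row 2: (34/5)/(3/10) = 68/3; row 3: (4/5)/(3/10) = 8/3. Minimum is 8/3 at row 3 (w3 leaves); pivot element 3/10.
Divide row 3 by 3/10; eliminate column w2 from the other rows.
Row 2 update in column w1: -1/10 − (3/10)·(-11/3) = 1.

1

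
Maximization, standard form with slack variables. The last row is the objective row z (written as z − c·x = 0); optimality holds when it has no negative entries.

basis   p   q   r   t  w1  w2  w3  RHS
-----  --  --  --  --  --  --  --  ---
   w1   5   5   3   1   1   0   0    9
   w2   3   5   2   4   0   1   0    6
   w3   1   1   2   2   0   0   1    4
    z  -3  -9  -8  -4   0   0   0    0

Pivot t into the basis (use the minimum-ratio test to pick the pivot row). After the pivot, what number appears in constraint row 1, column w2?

-1/4

Ratio test on column t — row 1: 9/1 = 9; row 2: 6/4 = 3/2; row 3: 4/2 = 2. Minimum is 3/2 at row 2 (w2 leaves); pivot element 4.
Divide row 2 by 4; eliminate column t from the other rows.
Row 1 update in column w2: 0 − 1·(1/4) = -1/4.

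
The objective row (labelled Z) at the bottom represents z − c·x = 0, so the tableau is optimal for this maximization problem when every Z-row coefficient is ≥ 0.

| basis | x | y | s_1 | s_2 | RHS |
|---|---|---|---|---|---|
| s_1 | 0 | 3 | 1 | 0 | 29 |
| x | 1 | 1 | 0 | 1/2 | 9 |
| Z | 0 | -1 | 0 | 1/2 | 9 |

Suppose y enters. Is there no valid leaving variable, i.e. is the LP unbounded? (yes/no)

no

Column y has positive entries in row(s) 1, 2, so the ratio test bounds it — not unbounded.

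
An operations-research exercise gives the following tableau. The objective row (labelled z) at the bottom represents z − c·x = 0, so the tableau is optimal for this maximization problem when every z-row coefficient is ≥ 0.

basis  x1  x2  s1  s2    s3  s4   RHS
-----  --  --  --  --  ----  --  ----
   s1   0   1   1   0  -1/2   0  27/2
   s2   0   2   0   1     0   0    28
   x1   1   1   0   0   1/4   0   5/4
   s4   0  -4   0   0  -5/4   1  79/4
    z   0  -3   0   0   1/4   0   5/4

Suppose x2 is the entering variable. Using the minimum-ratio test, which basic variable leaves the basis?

Column x2 entries and ratios — s1: (27/2)/1 = 27/2; s2: 28/2 = 14; x1: (5/4)/1 = 5/4; s4: -4 ≤ 0, skip.
Smallest ratio is 5/4 in the row of x1, so x1 leaves.

x1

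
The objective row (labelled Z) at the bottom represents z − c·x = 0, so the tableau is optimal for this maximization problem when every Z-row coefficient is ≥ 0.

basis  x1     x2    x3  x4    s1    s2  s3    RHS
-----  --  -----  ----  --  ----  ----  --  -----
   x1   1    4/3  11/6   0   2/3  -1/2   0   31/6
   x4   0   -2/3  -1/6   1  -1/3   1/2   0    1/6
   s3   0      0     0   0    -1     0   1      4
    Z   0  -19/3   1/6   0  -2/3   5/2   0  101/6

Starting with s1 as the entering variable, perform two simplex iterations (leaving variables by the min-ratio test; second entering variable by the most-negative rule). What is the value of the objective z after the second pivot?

Ratio test on column s1 — row 1: (31/6)/(2/3) = 31/4; row 2: entry -1/3 ≤ 0; row 3: entry -1 ≤ 0. Minimum is 31/4 at row 1 (x1 leaves); pivot element 2/3.
Pivot on row 1; the Z-row RHS becomes 101/6 − (-2/3)·(31/4) = 22.
Next entering variable (most negative Z-row entry -5): x2.
Ratio test on column x2 — row 1: (31/4)/2 = 31/8; row 2: entry 0 ≤ 0; row 3: (47/4)/2 = 47/8. Minimum is 31/8 at row 1 (s1 leaves); pivot element 2.
After the second pivot the Z-row RHS is 22 − (-5)·(31/8) = 331/8.

331/8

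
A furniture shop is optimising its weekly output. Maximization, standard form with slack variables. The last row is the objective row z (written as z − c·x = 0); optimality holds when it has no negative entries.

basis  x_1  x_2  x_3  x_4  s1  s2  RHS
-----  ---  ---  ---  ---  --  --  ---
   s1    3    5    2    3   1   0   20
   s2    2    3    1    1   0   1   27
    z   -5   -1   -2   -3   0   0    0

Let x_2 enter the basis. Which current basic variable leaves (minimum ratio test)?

Column x_2 entries and ratios — s1: 20/5 = 4; s2: 27/3 = 9.
Smallest ratio is 4 in the row of s1, so s1 leaves.

s1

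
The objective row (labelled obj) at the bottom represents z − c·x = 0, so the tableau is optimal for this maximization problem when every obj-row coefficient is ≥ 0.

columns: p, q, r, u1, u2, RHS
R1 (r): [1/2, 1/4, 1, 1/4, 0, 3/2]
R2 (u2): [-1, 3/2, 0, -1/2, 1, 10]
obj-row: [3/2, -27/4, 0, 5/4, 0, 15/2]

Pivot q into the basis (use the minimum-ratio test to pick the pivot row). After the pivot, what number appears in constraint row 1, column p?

2

Ratio test on column q — row 1: (3/2)/(1/4) = 6; row 2: 10/(3/2) = 20/3. Minimum is 6 at row 1 (r leaves); pivot element 1/4.
Divide row 1 by 1/4; eliminate column q from the other rows.
In the new row 1, the p entry is the old entry divided by the pivot: (1/2)/(1/4) = 2.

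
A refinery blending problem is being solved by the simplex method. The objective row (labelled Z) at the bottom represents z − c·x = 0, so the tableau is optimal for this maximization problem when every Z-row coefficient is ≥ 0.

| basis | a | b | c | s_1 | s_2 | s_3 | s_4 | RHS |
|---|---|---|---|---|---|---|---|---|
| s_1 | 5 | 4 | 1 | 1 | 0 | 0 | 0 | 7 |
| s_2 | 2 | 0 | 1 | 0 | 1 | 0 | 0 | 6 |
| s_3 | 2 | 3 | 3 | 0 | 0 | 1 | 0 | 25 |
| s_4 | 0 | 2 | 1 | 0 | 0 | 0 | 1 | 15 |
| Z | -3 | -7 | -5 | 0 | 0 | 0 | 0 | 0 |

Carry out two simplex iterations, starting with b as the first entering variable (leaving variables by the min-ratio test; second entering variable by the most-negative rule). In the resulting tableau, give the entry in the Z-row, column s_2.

Ratio test on column b — row 1: 7/4 = 7/4; row 2: entry 0 ≤ 0; row 3: 25/3 = 25/3; row 4: 15/2 = 15/2. Minimum is 7/4 at row 1 (s_1 leaves); pivot element 4.
Divide row 1 by 4; eliminate column b from the other rows.
Second iteration: most negative Z-row entry is -13/4 in column c, so c enters.
Ratio test on column c — row 1: (7/4)/(1/4) = 7; row 2: 6/1 = 6; row 3: (79/4)/(9/4) = 79/9; row 4: (23/2)/(1/2) = 23. Minimum is 6 at row 2 (s_2 leaves); pivot element 1.
Divide row 2 by 1; eliminate column c from the other rows.
After both pivots, the entry at the Z-row, column s_2 is 13/4.

13/4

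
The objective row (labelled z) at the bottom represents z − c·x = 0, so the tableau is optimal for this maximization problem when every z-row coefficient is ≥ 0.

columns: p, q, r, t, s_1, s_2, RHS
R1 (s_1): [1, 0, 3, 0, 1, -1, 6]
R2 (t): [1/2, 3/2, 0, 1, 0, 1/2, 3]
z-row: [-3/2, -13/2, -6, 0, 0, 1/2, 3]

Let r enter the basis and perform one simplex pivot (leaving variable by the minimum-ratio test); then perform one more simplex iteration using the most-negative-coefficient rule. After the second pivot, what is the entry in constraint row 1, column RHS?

Ratio test on column r — row 1: 6/3 = 2; row 2: entry 0 ≤ 0. Minimum is 2 at row 1 (s_1 leaves); pivot element 3.
Divide row 1 by 3; eliminate column r from the other rows.
Second iteration: most negative z-row entry is -13/2 in column q, so q enters.
Ratio test on column q — row 1: entry 0 ≤ 0; row 2: 3/(3/2) = 2. Minimum is 2 at row 2 (t leaves); pivot element 3/2.
Divide row 2 by 3/2; eliminate column q from the other rows.
After both pivots, the entry at constraint row 1, column RHS is 2.

2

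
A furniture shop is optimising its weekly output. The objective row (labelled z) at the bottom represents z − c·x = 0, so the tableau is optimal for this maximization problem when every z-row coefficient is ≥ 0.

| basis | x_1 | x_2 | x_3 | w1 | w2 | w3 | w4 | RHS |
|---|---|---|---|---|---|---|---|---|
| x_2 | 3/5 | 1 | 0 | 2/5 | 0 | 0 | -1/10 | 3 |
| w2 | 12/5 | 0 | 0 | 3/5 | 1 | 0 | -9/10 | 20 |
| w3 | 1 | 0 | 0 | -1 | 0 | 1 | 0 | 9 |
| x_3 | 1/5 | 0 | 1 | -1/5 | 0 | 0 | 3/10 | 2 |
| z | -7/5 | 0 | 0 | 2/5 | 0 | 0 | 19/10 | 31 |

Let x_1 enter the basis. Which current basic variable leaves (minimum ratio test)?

Column x_1 entries and ratios — x_2: 3/(3/5) = 5; w2: 20/(12/5) = 25/3; w3: 9/1 = 9; x_3: 2/(1/5) = 10.
Smallest ratio is 5 in the row of x_2, so x_2 leaves.

x_2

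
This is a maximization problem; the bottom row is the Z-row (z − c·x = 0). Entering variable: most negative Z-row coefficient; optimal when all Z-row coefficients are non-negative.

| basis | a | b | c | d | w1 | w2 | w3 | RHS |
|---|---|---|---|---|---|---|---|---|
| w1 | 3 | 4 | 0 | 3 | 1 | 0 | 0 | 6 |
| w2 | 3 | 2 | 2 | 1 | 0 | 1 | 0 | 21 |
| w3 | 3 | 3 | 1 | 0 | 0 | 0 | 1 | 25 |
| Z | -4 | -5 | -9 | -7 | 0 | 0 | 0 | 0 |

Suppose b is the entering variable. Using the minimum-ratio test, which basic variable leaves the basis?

w1

Column b entries and ratios — w1: 6/4 = 3/2; w2: 21/2 = 21/2; w3: 25/3 = 25/3.
Smallest ratio is 3/2 in the row of w1, so w1 leaves.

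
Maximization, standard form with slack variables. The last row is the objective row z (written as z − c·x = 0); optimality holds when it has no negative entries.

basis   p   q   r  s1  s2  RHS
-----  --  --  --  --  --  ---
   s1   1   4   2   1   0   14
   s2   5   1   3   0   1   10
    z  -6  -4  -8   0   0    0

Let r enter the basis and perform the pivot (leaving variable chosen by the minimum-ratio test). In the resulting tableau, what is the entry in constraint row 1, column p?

Ratio test on column r — row 1: 14/2 = 7; row 2: 10/3 = 10/3. Minimum is 10/3 at row 2 (s2 leaves); pivot element 3.
Divide row 2 by 3; eliminate column r from the other rows.
Row 1 update in column p: 1 − 2·(5/3) = -7/3.

-7/3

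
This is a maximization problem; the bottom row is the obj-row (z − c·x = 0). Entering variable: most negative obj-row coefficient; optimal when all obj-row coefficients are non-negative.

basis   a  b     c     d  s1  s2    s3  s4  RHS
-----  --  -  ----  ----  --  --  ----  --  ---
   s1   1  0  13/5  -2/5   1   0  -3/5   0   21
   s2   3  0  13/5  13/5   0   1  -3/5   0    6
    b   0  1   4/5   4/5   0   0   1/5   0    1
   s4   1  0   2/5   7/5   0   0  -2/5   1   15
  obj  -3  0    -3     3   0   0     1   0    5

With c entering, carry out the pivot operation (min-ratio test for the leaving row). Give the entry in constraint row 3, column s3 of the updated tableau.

Ratio test on column c — row 1: 21/(13/5) = 105/13; row 2: 6/(13/5) = 30/13; row 3: 1/(4/5) = 5/4; row 4: 15/(2/5) = 75/2. Minimum is 5/4 at row 3 (b leaves); pivot element 4/5.
Divide row 3 by 4/5; eliminate column c from the other rows.
In the new row 3, the s3 entry is the old entry divided by the pivot: (1/5)/(4/5) = 1/4.

1/4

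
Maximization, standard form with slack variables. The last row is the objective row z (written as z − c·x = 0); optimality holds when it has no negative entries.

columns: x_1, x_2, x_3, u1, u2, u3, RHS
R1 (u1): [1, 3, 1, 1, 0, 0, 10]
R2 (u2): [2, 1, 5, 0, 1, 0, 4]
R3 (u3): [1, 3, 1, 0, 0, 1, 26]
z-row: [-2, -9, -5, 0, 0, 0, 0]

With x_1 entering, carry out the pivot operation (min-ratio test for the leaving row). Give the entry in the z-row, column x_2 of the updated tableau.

-8

Ratio test on column x_1 — row 1: 10/1 = 10; row 2: 4/2 = 2; row 3: 26/1 = 26. Minimum is 2 at row 2 (u2 leaves); pivot element 2.
Divide row 2 by 2; eliminate column x_1 from the other rows.
z-row update in column x_2: -9 − (-2)·(1/2) = -8.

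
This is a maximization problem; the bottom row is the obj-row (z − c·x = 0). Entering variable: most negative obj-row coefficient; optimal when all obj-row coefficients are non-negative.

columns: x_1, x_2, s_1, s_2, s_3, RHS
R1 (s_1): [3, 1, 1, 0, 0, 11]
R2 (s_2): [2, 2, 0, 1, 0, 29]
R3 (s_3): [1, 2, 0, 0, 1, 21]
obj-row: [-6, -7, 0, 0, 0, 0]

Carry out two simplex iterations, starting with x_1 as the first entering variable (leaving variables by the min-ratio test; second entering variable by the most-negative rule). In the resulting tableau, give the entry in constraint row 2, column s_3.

Ratio test on column x_1 — row 1: 11/3 = 11/3; row 2: 29/2 = 29/2; row 3: 21/1 = 21. Minimum is 11/3 at row 1 (s_1 leaves); pivot element 3.
Divide row 1 by 3; eliminate column x_1 from the other rows.
Second iteration: most negative obj-row entry is -5 in column x_2, so x_2 enters.
Ratio test on column x_2 — row 1: (11/3)/(1/3) = 11; row 2: (65/3)/(4/3) = 65/4; row 3: (52/3)/(5/3) = 52/5. Minimum is 52/5 at row 3 (s_3 leaves); pivot element 5/3.
Divide row 3 by 5/3; eliminate column x_2 from the other rows.
After both pivots, the entry at constraint row 2, column s_3 is -4/5.

-4/5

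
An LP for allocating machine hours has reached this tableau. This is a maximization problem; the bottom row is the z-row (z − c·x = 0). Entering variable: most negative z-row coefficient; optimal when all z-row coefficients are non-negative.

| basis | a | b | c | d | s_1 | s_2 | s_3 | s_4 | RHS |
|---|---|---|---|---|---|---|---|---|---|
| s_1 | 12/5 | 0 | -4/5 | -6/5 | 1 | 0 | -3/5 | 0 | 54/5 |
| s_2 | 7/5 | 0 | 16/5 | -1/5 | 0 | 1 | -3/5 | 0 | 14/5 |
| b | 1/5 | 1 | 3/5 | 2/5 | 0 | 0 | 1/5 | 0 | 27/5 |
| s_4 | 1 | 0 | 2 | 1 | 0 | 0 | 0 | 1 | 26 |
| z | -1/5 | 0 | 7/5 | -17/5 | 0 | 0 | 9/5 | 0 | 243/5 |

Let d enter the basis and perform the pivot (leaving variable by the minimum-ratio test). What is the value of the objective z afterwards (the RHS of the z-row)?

189/2

Ratio test on column d — row 1: entry -6/5 ≤ 0; row 2: entry -1/5 ≤ 0; row 3: (27/5)/(2/5) = 27/2; row 4: 26/1 = 26. Minimum is 27/2 at row 3 (b leaves); pivot element 2/5.
Pivot on row 3; the z-row RHS becomes 243/5 − (-17/5)·(27/2) = 189/2.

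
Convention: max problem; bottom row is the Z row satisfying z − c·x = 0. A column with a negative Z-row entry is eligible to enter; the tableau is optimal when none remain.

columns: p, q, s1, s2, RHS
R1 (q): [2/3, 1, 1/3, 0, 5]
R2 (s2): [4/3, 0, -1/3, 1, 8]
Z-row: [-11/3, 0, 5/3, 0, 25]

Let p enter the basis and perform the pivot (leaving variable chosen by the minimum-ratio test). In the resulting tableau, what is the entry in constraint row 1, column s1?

Ratio test on column p — row 1: 5/(2/3) = 15/2; row 2: 8/(4/3) = 6. Minimum is 6 at row 2 (s2 leaves); pivot element 4/3.
Divide row 2 by 4/3; eliminate column p from the other rows.
Row 1 update in column s1: 1/3 − (2/3)·(-1/4) = 1/2.

1/2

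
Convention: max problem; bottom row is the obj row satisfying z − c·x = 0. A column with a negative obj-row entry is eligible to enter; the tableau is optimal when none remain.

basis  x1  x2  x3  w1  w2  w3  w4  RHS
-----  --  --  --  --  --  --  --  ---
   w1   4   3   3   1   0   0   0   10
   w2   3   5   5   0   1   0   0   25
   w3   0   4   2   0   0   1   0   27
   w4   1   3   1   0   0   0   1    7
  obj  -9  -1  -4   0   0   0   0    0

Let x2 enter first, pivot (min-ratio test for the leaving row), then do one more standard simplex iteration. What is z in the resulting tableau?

Ratio test on column x2 — row 1: 10/3 = 10/3; row 2: 25/5 = 5; row 3: 27/4 = 27/4; row 4: 7/3 = 7/3. Minimum is 7/3 at row 4 (w4 leaves); pivot element 3.
Pivot on row 4; the obj-row RHS becomes 0 − (-1)·(7/3) = 7/3.
Next entering variable (most negative obj-row entry -26/3): x1.
Ratio test on column x1 — row 1: 3/3 = 1; row 2: (40/3)/(4/3) = 10; row 3: entry -4/3 ≤ 0; row 4: (7/3)/(1/3) = 7. Minimum is 1 at row 1 (w1 leaves); pivot element 3.
After the second pivot the obj-row RHS is 7/3 − (-26/3)·1 = 11.

11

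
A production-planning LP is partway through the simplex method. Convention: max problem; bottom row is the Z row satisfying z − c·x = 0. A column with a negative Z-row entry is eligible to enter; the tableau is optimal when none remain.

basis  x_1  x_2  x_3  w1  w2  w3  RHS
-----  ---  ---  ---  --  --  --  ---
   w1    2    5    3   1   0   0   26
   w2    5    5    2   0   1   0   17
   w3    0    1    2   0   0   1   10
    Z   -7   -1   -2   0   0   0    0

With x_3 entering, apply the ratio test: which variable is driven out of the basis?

Column x_3 entries and ratios — w1: 26/3 = 26/3; w2: 17/2 = 17/2; w3: 10/2 = 5.
Smallest ratio is 5 in the row of w3, so w3 leaves.

w3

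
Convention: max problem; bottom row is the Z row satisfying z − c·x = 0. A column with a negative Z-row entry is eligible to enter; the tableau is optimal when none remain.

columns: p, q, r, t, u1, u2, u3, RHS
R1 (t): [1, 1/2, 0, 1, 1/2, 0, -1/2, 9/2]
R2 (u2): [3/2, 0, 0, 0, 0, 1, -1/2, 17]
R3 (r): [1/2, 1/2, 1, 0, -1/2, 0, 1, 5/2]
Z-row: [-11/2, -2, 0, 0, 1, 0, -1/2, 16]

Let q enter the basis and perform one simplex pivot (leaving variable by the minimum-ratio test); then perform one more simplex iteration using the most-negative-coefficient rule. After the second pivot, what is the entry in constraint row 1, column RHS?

4

Ratio test on column q — row 1: (9/2)/(1/2) = 9; row 2: entry 0 ≤ 0; row 3: (5/2)/(1/2) = 5. Minimum is 5 at row 3 (r leaves); pivot element 1/2.
Divide row 3 by 1/2; eliminate column q from the other rows.
Second iteration: most negative Z-row entry is -7/2 in column p, so p enters.
Ratio test on column p — row 1: 2/(1/2) = 4; row 2: 17/(3/2) = 34/3; row 3: 5/1 = 5. Minimum is 4 at row 1 (t leaves); pivot element 1/2.
Divide row 1 by 1/2; eliminate column p from the other rows.
After both pivots, the entry at constraint row 1, column RHS is 4.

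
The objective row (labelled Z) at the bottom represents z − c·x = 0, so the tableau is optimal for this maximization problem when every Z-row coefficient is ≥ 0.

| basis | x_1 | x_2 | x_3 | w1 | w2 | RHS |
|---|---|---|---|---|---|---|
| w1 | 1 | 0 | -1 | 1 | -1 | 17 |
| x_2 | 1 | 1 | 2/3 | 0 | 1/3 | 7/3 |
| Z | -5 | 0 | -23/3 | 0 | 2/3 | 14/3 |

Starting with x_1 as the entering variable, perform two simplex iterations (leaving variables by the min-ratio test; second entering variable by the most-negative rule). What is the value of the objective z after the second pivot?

63/2

Ratio test on column x_1 — row 1: 17/1 = 17; row 2: (7/3)/1 = 7/3. Minimum is 7/3 at row 2 (x_2 leaves); pivot element 1.
Pivot on row 2; the Z-row RHS becomes 14/3 − (-5)·(7/3) = 49/3.
Next entering variable (most negative Z-row entry -13/3): x_3.
Ratio test on column x_3 — row 1: entry -5/3 ≤ 0; row 2: (7/3)/(2/3) = 7/2. Minimum is 7/2 at row 2 (x_1 leaves); pivot element 2/3.
After the second pivot the Z-row RHS is 49/3 − (-13/3)·(7/2) = 63/2.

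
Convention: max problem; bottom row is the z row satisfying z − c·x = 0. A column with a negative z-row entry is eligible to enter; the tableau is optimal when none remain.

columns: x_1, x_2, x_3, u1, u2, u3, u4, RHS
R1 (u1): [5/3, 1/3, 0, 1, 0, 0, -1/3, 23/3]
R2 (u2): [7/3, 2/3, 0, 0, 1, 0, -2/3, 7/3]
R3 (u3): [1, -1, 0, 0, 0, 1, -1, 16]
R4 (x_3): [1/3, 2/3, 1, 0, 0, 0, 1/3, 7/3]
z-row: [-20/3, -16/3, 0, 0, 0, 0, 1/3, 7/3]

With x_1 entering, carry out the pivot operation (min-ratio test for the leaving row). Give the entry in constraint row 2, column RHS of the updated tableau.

1

Ratio test on column x_1 — row 1: (23/3)/(5/3) = 23/5; row 2: (7/3)/(7/3) = 1; row 3: 16/1 = 16; row 4: (7/3)/(1/3) = 7. Minimum is 1 at row 2 (u2 leaves); pivot element 7/3.
Divide row 2 by 7/3; eliminate column x_1 from the other rows.
In the new row 2, the RHS entry is the old entry divided by the pivot: (7/3)/(7/3) = 1.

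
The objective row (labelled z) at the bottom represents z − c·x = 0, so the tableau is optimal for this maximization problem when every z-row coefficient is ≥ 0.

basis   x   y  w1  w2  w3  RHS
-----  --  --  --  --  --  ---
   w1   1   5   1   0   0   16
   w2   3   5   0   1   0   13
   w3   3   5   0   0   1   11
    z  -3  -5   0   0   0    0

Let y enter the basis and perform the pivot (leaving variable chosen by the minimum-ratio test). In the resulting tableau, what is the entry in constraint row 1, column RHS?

Ratio test on column y — row 1: 16/5 = 16/5; row 2: 13/5 = 13/5; row 3: 11/5 = 11/5. Minimum is 11/5 at row 3 (w3 leaves); pivot element 5.
Divide row 3 by 5; eliminate column y from the other rows.
Row 1 update in column RHS: 16 − 5·(11/5) = 5.

5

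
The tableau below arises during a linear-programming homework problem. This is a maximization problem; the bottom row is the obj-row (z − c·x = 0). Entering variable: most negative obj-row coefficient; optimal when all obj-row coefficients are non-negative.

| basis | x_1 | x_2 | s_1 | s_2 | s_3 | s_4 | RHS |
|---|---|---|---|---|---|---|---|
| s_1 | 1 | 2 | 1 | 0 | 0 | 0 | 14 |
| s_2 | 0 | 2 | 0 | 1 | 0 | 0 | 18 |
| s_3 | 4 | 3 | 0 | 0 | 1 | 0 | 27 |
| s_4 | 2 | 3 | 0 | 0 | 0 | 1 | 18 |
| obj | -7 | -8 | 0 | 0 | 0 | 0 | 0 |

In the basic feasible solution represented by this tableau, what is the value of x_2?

x_2 is not in the basis, so in the current basic feasible solution x_2 = 0.

0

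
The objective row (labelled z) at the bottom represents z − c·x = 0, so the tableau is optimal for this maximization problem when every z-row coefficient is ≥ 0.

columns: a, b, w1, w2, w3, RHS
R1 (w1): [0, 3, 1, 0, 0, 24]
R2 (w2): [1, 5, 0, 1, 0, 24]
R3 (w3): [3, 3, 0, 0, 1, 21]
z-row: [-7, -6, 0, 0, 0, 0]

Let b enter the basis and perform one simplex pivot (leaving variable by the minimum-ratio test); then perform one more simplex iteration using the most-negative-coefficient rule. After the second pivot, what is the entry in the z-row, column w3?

29/12

Ratio test on column b — row 1: 24/3 = 8; row 2: 24/5 = 24/5; row 3: 21/3 = 7. Minimum is 24/5 at row 2 (w2 leaves); pivot element 5.
Divide row 2 by 5; eliminate column b from the other rows.
Second iteration: most negative z-row entry is -29/5 in column a, so a enters.
Ratio test on column a — row 1: entry -3/5 ≤ 0; row 2: (24/5)/(1/5) = 24; row 3: (33/5)/(12/5) = 11/4. Minimum is 11/4 at row 3 (w3 leaves); pivot element 12/5.
Divide row 3 by 12/5; eliminate column a from the other rows.
After both pivots, the entry at the z-row, column w3 is 29/12.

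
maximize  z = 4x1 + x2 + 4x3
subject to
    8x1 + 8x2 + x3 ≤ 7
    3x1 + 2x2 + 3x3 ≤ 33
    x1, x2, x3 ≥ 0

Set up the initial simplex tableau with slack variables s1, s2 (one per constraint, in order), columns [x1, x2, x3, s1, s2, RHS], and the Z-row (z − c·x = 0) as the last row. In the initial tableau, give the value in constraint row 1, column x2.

Constraint 1 has coefficient 8 on x2.

8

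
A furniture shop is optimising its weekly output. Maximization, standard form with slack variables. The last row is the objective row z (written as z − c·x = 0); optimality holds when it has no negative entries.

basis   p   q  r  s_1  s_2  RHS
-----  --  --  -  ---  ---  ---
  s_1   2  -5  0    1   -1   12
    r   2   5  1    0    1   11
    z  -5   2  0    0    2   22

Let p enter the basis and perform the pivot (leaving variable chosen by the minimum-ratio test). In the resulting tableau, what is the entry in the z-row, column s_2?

Ratio test on column p — row 1: 12/2 = 6; row 2: 11/2 = 11/2. Minimum is 11/2 at row 2 (r leaves); pivot element 2.
Divide row 2 by 2; eliminate column p from the other rows.
z-row update in column s_2: 2 − (-5)·(1/2) = 9/2.

9/2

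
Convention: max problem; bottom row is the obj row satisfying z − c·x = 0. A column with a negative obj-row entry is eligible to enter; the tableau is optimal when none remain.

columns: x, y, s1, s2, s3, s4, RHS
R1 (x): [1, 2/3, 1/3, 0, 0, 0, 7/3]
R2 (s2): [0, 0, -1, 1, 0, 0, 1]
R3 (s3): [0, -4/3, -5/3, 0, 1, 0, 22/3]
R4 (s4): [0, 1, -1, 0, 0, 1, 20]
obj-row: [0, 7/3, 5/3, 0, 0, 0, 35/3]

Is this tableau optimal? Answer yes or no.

yes

Every obj-row coefficient is ≥ 0, so the tableau is optimal.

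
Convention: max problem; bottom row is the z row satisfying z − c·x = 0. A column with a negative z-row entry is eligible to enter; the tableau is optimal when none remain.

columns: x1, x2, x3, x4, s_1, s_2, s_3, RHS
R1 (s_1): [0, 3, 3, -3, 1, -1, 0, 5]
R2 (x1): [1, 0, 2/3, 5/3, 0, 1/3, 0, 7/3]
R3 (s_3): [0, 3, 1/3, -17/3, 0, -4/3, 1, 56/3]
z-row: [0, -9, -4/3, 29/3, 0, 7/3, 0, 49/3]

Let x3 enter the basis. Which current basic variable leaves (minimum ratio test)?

Column x3 entries and ratios — s_1: 5/3 = 5/3; x1: (7/3)/(2/3) = 7/2; s_3: (56/3)/(1/3) = 56.
Smallest ratio is 5/3 in the row of s_1, so s_1 leaves.

s_1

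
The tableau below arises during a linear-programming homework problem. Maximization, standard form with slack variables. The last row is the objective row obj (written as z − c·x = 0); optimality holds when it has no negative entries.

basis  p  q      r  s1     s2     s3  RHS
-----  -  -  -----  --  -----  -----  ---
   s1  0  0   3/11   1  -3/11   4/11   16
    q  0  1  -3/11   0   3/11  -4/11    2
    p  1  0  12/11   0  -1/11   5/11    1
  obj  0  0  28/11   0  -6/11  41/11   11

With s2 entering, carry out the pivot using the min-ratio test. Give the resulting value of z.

15

Ratio test on column s2 — row 1: entry -3/11 ≤ 0; row 2: 2/(3/11) = 22/3; row 3: entry -1/11 ≤ 0. Minimum is 22/3 at row 2 (q leaves); pivot element 3/11.
Pivot on row 2; the obj-row RHS becomes 11 − (-6/11)·(22/3) = 15.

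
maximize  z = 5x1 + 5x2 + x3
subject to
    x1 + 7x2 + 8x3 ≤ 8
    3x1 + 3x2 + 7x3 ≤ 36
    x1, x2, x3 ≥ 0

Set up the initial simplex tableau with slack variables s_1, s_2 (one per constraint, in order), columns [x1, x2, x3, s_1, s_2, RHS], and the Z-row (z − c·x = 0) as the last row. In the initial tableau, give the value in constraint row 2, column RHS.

36

The RHS of constraint 2 is b_2 = 36.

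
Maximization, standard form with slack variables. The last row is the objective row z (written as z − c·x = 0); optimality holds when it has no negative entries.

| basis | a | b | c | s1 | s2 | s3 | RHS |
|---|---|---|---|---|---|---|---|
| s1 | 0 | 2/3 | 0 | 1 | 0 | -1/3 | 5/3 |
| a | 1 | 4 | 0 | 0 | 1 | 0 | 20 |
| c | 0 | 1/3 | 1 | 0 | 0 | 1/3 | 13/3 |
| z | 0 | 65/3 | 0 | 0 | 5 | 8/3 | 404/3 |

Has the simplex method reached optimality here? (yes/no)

yes

Every z-row coefficient is ≥ 0, so the tableau is optimal.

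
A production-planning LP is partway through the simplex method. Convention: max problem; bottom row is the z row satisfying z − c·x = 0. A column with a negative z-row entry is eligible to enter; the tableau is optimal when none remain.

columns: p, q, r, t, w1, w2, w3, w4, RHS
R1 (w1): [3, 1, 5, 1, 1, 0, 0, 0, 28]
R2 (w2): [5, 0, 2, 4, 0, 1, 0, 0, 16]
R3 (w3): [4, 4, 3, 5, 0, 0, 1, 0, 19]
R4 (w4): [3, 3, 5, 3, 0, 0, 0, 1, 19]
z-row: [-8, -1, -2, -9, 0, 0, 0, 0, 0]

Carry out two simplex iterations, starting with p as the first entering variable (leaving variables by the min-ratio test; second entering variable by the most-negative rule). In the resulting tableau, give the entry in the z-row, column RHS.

311/9

Ratio test on column p — row 1: 28/3 = 28/3; row 2: 16/5 = 16/5; row 3: 19/4 = 19/4; row 4: 19/3 = 19/3. Minimum is 16/5 at row 2 (w2 leaves); pivot element 5.
Divide row 2 by 5; eliminate column p from the other rows.
Second iteration: most negative z-row entry is -13/5 in column t, so t enters.
Ratio test on column t — row 1: entry -7/5 ≤ 0; row 2: (16/5)/(4/5) = 4; row 3: (31/5)/(9/5) = 31/9; row 4: (47/5)/(3/5) = 47/3. Minimum is 31/9 at row 3 (w3 leaves); pivot element 9/5.
Divide row 3 by 9/5; eliminate column t from the other rows.
After both pivots, the entry at the z-row, column RHS is 311/9.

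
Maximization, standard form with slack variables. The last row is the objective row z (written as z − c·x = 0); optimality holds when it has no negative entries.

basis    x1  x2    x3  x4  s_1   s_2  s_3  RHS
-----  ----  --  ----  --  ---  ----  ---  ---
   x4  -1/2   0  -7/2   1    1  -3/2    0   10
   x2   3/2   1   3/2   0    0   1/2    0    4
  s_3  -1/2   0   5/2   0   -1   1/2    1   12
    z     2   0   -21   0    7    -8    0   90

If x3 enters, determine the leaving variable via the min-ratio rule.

Column x3 entries and ratios — x4: -7/2 ≤ 0, skip; x2: 4/(3/2) = 8/3; s_3: 12/(5/2) = 24/5.
Smallest ratio is 8/3 in the row of x2, so x2 leaves.

x2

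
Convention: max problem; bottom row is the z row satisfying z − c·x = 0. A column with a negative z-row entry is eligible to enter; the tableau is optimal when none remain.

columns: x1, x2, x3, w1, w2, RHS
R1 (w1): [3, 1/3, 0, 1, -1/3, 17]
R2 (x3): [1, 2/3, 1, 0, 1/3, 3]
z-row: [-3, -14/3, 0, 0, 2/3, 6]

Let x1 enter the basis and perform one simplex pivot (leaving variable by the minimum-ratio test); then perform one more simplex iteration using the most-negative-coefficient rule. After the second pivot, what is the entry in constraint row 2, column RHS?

Ratio test on column x1 — row 1: 17/3 = 17/3; row 2: 3/1 = 3. Minimum is 3 at row 2 (x3 leaves); pivot element 1.
Divide row 2 by 1; eliminate column x1 from the other rows.
Second iteration: most negative z-row entry is -8/3 in column x2, so x2 enters.
Ratio test on column x2 — row 1: entry -5/3 ≤ 0; row 2: 3/(2/3) = 9/2. Minimum is 9/2 at row 2 (x1 leaves); pivot element 2/3.
Divide row 2 by 2/3; eliminate column x2 from the other rows.
After both pivots, the entry at constraint row 2, column RHS is 9/2.

9/2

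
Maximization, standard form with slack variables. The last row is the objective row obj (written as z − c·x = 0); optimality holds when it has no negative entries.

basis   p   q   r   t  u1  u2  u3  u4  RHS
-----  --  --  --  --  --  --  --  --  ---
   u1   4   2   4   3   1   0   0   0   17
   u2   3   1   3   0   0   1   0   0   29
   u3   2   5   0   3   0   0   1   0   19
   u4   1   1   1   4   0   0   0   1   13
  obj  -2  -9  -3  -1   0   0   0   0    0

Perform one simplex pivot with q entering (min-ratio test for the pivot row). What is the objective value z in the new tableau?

Ratio test on column q — row 1: 17/2 = 17/2; row 2: 29/1 = 29; row 3: 19/5 = 19/5; row 4: 13/1 = 13. Minimum is 19/5 at row 3 (u3 leaves); pivot element 5.
Pivot on row 3; the obj-row RHS becomes 0 − (-9)·(19/5) = 171/5.

171/5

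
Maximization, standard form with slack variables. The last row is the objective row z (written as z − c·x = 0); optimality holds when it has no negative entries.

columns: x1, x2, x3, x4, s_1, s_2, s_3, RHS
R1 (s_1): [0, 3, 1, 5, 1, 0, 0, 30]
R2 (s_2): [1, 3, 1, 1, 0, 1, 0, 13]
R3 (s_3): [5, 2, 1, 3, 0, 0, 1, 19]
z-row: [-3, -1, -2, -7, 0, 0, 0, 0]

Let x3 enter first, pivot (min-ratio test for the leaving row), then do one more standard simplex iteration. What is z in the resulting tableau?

Ratio test on column x3 — row 1: 30/1 = 30; row 2: 13/1 = 13; row 3: 19/1 = 19. Minimum is 13 at row 2 (s_2 leaves); pivot element 1.
Pivot on row 2; the z-row RHS becomes 0 − (-2)·13 = 26.
Next entering variable (most negative z-row entry -5): x4.
Ratio test on column x4 — row 1: 17/4 = 17/4; row 2: 13/1 = 13; row 3: 6/2 = 3. Minimum is 3 at row 3 (s_3 leaves); pivot element 2.
After the second pivot the z-row RHS is 26 − (-5)·3 = 41.

41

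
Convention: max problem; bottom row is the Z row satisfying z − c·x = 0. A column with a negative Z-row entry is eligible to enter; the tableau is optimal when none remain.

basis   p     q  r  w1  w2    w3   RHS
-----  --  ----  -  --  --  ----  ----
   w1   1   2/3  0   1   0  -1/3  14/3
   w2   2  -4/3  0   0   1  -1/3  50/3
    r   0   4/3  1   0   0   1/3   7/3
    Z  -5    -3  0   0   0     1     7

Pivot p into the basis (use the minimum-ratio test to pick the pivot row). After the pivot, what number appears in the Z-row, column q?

1/3

Ratio test on column p — row 1: (14/3)/1 = 14/3; row 2: (50/3)/2 = 25/3; row 3: entry 0 ≤ 0. Minimum is 14/3 at row 1 (w1 leaves); pivot element 1.
Divide row 1 by 1; eliminate column p from the other rows.
Z-row update in column q: -3 − (-5)·(2/3) = 1/3.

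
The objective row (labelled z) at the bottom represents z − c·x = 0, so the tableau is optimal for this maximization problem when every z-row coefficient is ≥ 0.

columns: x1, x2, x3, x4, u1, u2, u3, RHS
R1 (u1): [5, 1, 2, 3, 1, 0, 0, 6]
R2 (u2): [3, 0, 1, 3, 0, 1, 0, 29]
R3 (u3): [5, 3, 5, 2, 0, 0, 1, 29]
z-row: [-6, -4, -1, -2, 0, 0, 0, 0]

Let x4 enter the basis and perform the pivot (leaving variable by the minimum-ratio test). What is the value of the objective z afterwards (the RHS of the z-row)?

4

Ratio test on column x4 — row 1: 6/3 = 2; row 2: 29/3 = 29/3; row 3: 29/2 = 29/2. Minimum is 2 at row 1 (u1 leaves); pivot element 3.
Pivot on row 1; the z-row RHS becomes 0 − (-2)·2 = 4.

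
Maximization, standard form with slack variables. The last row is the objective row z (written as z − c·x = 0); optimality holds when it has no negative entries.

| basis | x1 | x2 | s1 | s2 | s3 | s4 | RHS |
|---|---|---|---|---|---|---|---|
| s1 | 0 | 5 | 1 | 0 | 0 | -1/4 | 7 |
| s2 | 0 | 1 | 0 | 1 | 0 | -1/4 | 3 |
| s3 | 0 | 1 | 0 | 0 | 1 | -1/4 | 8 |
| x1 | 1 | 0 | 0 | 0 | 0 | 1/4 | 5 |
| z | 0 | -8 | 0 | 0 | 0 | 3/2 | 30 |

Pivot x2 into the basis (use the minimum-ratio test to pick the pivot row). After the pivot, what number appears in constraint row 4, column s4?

Ratio test on column x2 — row 1: 7/5 = 7/5; row 2: 3/1 = 3; row 3: 8/1 = 8; row 4: entry 0 ≤ 0. Minimum is 7/5 at row 1 (s1 leaves); pivot element 5.
Divide row 1 by 5; eliminate column x2 from the other rows.
Row 4 update in column s4: 1/4 − 0·(-1/20) = 1/4.

1/4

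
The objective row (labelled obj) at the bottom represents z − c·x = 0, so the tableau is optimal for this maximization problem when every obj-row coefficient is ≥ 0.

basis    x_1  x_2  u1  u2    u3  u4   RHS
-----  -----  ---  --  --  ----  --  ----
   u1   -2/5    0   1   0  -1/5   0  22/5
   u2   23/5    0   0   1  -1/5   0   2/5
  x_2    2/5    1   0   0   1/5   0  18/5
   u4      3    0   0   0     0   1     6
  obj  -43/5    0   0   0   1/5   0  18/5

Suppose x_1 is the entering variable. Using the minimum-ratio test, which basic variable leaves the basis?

u2

Column x_1 entries and ratios — u1: -2/5 ≤ 0, skip; u2: (2/5)/(23/5) = 2/23; x_2: (18/5)/(2/5) = 9; u4: 6/3 = 2.
Smallest ratio is 2/23 in the row of u2, so u2 leaves.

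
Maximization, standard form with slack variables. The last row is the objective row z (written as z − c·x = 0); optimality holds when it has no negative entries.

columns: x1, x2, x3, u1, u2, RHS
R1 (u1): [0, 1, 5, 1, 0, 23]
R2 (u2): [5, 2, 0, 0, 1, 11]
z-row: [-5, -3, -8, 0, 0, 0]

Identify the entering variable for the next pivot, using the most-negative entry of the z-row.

Negative z-row entries: x1: -5, x2: -3, x3: -8.
The most negative is -8 in column x3, so x3 enters.

x3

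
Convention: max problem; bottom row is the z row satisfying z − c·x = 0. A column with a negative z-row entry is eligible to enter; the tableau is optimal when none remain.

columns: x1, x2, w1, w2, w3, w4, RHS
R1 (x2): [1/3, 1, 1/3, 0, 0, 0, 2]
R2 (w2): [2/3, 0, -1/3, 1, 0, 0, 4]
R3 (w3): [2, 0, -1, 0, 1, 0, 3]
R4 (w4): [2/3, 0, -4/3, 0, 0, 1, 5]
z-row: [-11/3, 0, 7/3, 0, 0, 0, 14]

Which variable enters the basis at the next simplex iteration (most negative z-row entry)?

x1

Negative z-row entries: x1: -11/3.
The most negative is -11/3 in column x1, so x1 enters.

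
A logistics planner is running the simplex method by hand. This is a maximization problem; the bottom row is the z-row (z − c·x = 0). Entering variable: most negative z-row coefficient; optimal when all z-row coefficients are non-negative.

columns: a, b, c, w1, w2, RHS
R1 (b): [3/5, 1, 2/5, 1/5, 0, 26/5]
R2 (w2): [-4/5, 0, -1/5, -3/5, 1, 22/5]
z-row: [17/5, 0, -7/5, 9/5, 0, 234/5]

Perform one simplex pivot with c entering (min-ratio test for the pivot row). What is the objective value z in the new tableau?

Ratio test on column c — row 1: (26/5)/(2/5) = 13; row 2: entry -1/5 ≤ 0. Minimum is 13 at row 1 (b leaves); pivot element 2/5.
Pivot on row 1; the z-row RHS becomes 234/5 − (-7/5)·13 = 65.

65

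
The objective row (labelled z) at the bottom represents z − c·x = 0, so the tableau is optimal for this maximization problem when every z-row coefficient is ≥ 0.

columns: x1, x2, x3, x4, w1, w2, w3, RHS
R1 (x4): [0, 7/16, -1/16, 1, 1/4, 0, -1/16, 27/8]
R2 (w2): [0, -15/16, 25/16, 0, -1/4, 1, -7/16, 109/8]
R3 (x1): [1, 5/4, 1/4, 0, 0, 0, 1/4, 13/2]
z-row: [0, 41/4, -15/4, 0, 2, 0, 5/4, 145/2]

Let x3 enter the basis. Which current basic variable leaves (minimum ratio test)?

Column x3 entries and ratios — x4: -1/16 ≤ 0, skip; w2: (109/8)/(25/16) = 218/25; x1: (13/2)/(1/4) = 26.
Smallest ratio is 218/25 in the row of w2, so w2 leaves.

w2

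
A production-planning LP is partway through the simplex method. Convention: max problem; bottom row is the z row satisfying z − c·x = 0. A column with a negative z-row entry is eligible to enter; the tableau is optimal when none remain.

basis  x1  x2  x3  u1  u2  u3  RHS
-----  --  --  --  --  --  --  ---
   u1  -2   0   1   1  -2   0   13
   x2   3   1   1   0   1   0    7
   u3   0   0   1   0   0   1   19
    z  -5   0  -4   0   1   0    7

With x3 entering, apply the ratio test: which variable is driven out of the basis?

Column x3 entries and ratios — u1: 13/1 = 13; x2: 7/1 = 7; u3: 19/1 = 19.
Smallest ratio is 7 in the row of x2, so x2 leaves.

x2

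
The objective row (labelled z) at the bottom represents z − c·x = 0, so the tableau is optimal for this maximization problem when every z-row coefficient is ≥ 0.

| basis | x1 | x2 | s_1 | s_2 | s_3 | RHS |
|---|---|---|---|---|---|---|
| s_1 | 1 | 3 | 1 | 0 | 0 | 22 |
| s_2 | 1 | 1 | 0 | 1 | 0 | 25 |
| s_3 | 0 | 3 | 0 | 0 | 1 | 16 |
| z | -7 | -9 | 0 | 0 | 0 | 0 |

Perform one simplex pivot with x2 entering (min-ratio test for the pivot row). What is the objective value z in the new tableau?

48

Ratio test on column x2 — row 1: 22/3 = 22/3; row 2: 25/1 = 25; row 3: 16/3 = 16/3. Minimum is 16/3 at row 3 (s_3 leaves); pivot element 3.
Pivot on row 3; the z-row RHS becomes 0 − (-9)·(16/3) = 48.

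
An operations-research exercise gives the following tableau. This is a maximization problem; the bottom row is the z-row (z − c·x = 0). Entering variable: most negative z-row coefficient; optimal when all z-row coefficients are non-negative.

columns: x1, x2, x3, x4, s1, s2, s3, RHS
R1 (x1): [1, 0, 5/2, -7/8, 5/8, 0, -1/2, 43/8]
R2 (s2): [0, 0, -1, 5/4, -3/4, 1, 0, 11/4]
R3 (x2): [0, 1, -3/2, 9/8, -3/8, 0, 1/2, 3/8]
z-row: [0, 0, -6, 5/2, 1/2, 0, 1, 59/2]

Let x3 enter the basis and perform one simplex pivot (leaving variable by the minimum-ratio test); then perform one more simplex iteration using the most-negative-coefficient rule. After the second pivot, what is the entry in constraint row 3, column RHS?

18

Ratio test on column x3 — row 1: (43/8)/(5/2) = 43/20; row 2: entry -1 ≤ 0; row 3: entry -3/2 ≤ 0. Minimum is 43/20 at row 1 (x1 leaves); pivot element 5/2.
Divide row 1 by 5/2; eliminate column x3 from the other rows.
Second iteration: most negative z-row entry is -1/5 in column s3, so s3 enters.
Ratio test on column s3 — row 1: entry -1/5 ≤ 0; row 2: entry -1/5 ≤ 0; row 3: (18/5)/(1/5) = 18. Minimum is 18 at row 3 (x2 leaves); pivot element 1/5.
Divide row 3 by 1/5; eliminate column s3 from the other rows.
After both pivots, the entry at constraint row 3, column RHS is 18.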